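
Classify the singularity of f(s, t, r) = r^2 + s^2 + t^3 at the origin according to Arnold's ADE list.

A_{2}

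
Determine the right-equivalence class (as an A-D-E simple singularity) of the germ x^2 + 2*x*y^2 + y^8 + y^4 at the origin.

A_7

The Hessian of f at 0 has rank 1. Corank 1: A-series; mu = 7 gives A_7.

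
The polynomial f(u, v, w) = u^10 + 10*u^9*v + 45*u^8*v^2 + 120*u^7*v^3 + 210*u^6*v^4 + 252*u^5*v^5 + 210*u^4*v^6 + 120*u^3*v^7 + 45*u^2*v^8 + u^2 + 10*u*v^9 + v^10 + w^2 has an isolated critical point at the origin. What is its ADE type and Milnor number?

Type A9, Milnor number mu = 9.

The Hessian of f at 0 has rank 2. Corank 1: A-series; mu = 9 gives A_9.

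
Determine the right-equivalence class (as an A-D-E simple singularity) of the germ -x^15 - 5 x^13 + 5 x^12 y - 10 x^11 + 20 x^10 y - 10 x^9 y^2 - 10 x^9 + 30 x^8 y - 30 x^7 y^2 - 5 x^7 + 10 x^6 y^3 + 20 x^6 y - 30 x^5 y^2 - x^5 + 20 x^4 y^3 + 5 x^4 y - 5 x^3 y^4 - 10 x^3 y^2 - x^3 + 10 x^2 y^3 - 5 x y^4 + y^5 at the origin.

The Hessian of f at 0 is [[0, 0], [0, 0]] with rank 0, so corank 2. A Groebner basis of the Jacobian ideal J(f) in C{x,y} is {y^5, x*y^3 - y^4/4, x^2}; counting standard monomials gives mu = 8. Corank 2; j^3 = -x^3 is a perfect cube, so E-series; the 5-jet and mu = 8 give E_8.

E_{8}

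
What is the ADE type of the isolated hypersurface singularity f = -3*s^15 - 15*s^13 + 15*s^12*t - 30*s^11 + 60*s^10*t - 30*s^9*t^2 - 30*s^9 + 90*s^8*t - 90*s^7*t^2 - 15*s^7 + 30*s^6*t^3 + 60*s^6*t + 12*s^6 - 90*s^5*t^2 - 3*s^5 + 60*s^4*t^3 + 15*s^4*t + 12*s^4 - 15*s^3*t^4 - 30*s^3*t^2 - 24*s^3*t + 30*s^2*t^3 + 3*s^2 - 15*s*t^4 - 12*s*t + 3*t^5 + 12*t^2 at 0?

The Hessian of f at 0 is [[6, -12], [-12, 24]] with rank 1, so corank 1. A Groebner basis of the Jacobian ideal J(f) in C{s,t} is {s/16 + t^3 - t/8, s^2 - 4*t^2, s*t - 2*t^2}; counting standard monomials gives mu = 4. Corank 1: A-series; mu = 4 gives A_4.

A4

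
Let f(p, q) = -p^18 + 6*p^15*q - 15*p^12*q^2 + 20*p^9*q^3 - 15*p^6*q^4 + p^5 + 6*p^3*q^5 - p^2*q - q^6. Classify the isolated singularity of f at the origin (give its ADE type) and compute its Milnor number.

Type D7, Milnor number mu = 7.

The Hessian of f at 0 has rank 0. Corank 2; j^3 = -p^2*q has shape L^2 M (L != M), so D-series; mu = 7 gives D_7.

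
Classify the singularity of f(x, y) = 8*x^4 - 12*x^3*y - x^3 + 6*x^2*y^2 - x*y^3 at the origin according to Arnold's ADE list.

The Hessian of f at 0 has rank 0. Corank 2; j^3 = -x^3 is a perfect cube, so E-series; the 4-jet and mu = 7 give E_7.

E_7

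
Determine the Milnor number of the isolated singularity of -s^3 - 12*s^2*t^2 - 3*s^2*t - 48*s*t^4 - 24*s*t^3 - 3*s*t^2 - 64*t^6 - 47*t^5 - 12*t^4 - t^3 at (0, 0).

8

The Hessian of f at 0 is [[0, 0], [0, 0]] with rank 0, so corank 2. A Groebner basis of the Jacobian ideal J(f) in C{s,t} is {t^4, s^3 + 3*s^2*t - 3*s^2/8 - 3*s*t/4 - 2*t^3 - 3*t^2/8, s^2/8 + s*t^2 + s*t/4 + t^3 + t^2/8}; counting standard monomials gives mu = 8. Corank 2; j^3 = -(s + t)^3 is a perfect cube, so E-series; the 5-jet and mu = 8 give E_8.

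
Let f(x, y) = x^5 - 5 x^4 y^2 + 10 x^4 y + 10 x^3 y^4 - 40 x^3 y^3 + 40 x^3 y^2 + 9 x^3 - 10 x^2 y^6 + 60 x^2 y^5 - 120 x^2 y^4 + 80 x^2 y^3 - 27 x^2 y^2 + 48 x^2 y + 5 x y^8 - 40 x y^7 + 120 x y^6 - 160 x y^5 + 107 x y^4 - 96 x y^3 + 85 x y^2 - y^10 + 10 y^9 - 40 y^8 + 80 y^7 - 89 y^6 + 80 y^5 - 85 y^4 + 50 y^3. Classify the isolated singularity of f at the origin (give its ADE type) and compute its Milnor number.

The Hessian of f at 0 has rank 0. Corank 2; j^3 = (x + 2*y)*(3*x + 5*y)^2 has shape L^2 M (L != M), so D-series; mu = 6 gives D_6.

Type D_{6}, Milnor number mu = 6.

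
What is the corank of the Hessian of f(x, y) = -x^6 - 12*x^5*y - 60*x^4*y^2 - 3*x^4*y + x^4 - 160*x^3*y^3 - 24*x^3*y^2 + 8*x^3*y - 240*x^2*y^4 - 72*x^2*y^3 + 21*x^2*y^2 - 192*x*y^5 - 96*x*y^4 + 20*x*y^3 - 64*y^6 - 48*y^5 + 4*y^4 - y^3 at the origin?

2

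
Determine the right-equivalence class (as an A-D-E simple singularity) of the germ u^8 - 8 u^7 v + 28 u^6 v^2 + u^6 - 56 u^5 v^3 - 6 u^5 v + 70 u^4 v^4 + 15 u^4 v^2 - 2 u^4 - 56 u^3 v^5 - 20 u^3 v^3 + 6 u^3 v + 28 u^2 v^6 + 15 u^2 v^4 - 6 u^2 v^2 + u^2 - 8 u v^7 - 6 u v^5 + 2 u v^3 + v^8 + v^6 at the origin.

The Hessian of f at 0 has rank 1. Corank 1: A-series; mu = 7 gives A_7.

A_7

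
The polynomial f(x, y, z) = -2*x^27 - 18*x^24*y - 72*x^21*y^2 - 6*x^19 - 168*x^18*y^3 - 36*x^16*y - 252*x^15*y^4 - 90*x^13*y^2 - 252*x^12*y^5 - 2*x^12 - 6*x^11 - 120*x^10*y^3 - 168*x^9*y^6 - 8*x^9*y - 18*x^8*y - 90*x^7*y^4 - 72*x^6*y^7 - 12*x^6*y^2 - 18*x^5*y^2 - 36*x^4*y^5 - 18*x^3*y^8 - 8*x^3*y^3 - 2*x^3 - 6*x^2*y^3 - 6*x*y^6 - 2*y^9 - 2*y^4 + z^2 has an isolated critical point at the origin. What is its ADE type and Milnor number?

The Hessian of f at 0 has rank 1. Corank 2; j^3 = -2*x^3 is a perfect cube, so E-series; the 4-jet and mu = 6 give E_6.

Type E_6, Milnor number mu = 6.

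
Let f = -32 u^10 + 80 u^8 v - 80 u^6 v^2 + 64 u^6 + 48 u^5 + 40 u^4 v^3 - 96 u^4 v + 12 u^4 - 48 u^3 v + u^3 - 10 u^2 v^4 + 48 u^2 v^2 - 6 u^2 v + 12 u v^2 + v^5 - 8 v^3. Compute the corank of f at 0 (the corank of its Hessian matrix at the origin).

The Hessian at 0 is [[0, 0], [0, 0]] of rank 0; hence corank 2.

2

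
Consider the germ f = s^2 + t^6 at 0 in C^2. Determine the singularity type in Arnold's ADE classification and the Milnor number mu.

The Hessian of f at 0 has rank 1. Corank 1: A-series; mu = 5 gives A_5.

Type A_5, Milnor number mu = 5.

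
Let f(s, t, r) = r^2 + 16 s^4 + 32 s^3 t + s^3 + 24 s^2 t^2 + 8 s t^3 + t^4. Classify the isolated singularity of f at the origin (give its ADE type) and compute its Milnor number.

Type E_6, Milnor number mu = 6.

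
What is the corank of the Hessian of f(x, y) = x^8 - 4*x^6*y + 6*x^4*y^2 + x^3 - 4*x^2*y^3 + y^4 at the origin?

2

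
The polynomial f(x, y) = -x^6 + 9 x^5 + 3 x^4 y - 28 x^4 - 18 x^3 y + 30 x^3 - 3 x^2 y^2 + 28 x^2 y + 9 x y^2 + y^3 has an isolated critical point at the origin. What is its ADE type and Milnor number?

Type D4, Milnor number mu = 4.

The Hessian of f at 0 has rank 0. Corank 2; j^3 = (3*x + y)*(10*x^2 + 6*x*y + y^2) splits into three distinct lines over C (the quadratic factor has nonzero discriminant), so D_4.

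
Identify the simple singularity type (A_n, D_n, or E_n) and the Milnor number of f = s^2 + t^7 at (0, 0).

Type A6, Milnor number mu = 6.

The Hessian of f at 0 is [[2, 0], [0, 0]] with rank 1, so corank 1. A Groebner basis of the Jacobian ideal J(f) in C{s,t} is {t^6, s}; counting standard monomials gives mu = 6. Corank 1: A-series; mu = 6 gives A_6.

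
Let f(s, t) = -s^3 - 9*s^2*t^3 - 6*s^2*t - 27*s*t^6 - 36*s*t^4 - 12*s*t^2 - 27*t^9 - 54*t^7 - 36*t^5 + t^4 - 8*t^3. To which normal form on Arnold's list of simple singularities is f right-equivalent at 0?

E_{6}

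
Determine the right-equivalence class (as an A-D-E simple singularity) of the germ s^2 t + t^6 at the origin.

D_{7}

The Hessian of f at 0 is [[0, 0], [0, 0]] with rank 0, so corank 2. A Groebner basis of the Jacobian ideal J(f) in C{s,t} is {s^2/6 + t^5, s^3, s*t}; counting standard monomials gives mu = 7. Corank 2; j^3 = s^2*t has shape L^2 M (L != M), so D-series; mu = 7 gives D_7.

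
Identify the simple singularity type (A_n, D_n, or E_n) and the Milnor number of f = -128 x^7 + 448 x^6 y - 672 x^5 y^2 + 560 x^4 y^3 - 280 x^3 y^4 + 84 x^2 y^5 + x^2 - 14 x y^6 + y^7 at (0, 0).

Type A_6, Milnor number mu = 6.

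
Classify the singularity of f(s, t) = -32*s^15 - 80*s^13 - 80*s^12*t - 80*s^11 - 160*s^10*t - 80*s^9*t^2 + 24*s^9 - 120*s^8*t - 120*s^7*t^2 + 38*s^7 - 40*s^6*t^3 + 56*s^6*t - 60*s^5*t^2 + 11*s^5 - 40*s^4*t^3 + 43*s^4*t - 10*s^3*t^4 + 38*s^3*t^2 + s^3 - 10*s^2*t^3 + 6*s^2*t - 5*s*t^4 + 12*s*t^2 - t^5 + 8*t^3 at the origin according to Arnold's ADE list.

The Hessian of f at 0 has rank 0. Corank 2; j^3 = (s + 2*t)^3 is a perfect cube, so E-series; the 5-jet and mu = 8 give E_8.

E8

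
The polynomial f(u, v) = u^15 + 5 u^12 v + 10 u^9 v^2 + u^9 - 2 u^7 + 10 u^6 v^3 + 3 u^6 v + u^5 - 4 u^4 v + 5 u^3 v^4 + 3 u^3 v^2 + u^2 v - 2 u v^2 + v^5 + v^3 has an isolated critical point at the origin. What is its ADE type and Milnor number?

The Hessian of f at 0 has rank 0. Corank 2; j^3 = v*(u - v)^2 has shape L^2 M (L != M), so D-series; mu = 6 gives D_6.

Type D_{6}, Milnor number mu = 6.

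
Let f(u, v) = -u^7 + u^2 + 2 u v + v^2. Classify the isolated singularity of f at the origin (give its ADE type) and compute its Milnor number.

Type A6, Milnor number mu = 6.

The Hessian of f at 0 is [[2, 2], [2, 2]] with rank 1, so corank 1. A Groebner basis of the Jacobian ideal J(f) in C{u,v} is {v^6, u + v}; counting standard monomials gives mu = 6. Corank 1: A-series; mu = 6 gives A_6.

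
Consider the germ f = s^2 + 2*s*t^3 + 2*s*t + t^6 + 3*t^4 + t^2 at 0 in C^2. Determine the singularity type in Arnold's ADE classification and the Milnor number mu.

The Hessian of f at 0 is [[2, 2], [2, 2]] with rank 1, so corank 1. A Groebner basis of the Jacobian ideal J(f) in C{s,t} is {t^3, s + t}; counting standard monomials gives mu = 3. Corank 1: A-series; mu = 3 gives A_3.

Type A_{3}, Milnor number mu = 3.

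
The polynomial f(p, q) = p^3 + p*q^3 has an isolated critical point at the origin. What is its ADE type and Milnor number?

Type E7, Milnor number mu = 7.

The Hessian of f at 0 is [[0, 0], [0, 0]] with rank 0, so corank 2. A Groebner basis of the Jacobian ideal J(f) in C{p,q} is {p^3, p*q^2, 3*p^2 + q^3}; counting standard monomials gives mu = 7. Corank 2; j^3 = p^3 is a perfect cube, so E-series; the 4-jet and mu = 7 give E_7.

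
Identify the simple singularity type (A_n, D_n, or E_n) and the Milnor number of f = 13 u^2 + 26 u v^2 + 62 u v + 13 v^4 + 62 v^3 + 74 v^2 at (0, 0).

Type A_1, Milnor number mu = 1.

The Hessian of f at 0 has rank 2. Corank 0: nondegenerate Morse point, so A_1.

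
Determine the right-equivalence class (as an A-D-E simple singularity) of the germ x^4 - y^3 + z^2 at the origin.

E6

The Hessian of f at 0 has rank 1. Corank 2; j^3 = -y^3 is a perfect cube, so E-series; the 4-jet and mu = 6 give E_6.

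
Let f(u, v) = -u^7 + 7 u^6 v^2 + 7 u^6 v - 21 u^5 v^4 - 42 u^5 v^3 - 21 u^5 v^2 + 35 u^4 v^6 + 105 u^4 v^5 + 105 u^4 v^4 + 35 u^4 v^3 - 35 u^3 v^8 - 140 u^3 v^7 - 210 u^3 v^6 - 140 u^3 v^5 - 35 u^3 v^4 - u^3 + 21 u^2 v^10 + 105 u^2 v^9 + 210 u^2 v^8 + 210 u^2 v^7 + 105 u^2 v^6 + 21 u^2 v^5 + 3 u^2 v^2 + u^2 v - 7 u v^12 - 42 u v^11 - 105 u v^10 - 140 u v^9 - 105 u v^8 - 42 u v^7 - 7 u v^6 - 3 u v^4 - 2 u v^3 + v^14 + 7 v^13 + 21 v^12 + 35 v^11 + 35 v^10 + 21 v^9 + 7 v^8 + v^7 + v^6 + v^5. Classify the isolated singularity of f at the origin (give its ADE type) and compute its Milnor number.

Type D8, Milnor number mu = 8.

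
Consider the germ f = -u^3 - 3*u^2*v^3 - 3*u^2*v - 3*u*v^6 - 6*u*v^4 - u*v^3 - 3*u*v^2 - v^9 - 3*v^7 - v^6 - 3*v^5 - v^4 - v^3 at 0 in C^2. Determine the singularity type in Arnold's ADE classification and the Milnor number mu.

Type E_{7}, Milnor number mu = 7.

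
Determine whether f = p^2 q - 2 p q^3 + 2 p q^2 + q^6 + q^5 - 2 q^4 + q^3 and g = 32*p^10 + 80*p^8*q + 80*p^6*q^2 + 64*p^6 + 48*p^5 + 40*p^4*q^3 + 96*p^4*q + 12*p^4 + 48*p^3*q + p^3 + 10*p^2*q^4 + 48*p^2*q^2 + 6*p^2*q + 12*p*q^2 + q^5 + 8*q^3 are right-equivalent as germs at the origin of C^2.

No.

The Hessian of f at 0 is [[0, 0], [0, 0]] with rank 0, so corank 2. A Groebner basis of the Jacobian ideal J(f) in C{p,q} is {p^3 - p^2/2 - 5*p*q^2/2 - 5*p*q/2 - 2*q^2, p^2*q + p^2/6 + 11*p*q^2/6 + 7*p*q/6 + q^2, -p*q + q^3 - q^2}; counting standard monomials gives mu = 7. Corank 2; j^3 = q*(p + q)^2 has shape L^2 M (L != M), so D-series; mu = 7 gives D_7. The Hessian of g at 0 is [[0, 0], [0, 0]] with rank 0, so corank 2. A Groebner basis of the Jacobian ideal J(g) in C{p,q} is {p^2/512 + p*q^3 + p*q^2/16 + p*q/128 + q^3/8 + q^2/128, q^4, p^3 + 3*p^2/8 + 3*p*q/2 + 8*q^3 + 3*q^2/2, p^2*q - p^2/16 + 2*p*q^2 - p*q/4 - q^2/4}; counting standard monomials gives mu = 8. Corank 2; j^3 = (p + 2*q)^3 is a perfect cube, so E-series; the 5-jet and mu = 8 give E_8. f is D_7 but g is E_8, hence not right-equivalent.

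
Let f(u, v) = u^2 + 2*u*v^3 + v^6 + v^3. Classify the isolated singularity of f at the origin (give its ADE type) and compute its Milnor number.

Type A2, Milnor number mu = 2.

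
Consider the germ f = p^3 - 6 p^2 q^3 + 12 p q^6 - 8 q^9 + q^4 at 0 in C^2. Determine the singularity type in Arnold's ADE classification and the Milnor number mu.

Type E6, Milnor number mu = 6.

The Hessian of f at 0 has rank 0. Corank 2; j^3 = p^3 is a perfect cube, so E-series; the 4-jet and mu = 6 give E_6.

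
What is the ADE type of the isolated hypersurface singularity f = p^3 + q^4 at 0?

The Hessian of f at 0 has rank 0. Corank 2; j^3 = p^3 is a perfect cube, so E-series; the 4-jet and mu = 6 give E_6.

E_6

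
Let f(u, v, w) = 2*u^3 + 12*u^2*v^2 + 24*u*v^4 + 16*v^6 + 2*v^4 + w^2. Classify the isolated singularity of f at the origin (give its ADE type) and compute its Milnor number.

Type E_{6}, Milnor number mu = 6.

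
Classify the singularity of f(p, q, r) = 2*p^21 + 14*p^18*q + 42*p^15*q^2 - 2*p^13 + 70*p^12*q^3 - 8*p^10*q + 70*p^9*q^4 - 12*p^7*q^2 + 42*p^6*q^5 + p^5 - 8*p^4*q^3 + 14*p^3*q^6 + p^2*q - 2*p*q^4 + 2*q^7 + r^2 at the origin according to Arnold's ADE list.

D_8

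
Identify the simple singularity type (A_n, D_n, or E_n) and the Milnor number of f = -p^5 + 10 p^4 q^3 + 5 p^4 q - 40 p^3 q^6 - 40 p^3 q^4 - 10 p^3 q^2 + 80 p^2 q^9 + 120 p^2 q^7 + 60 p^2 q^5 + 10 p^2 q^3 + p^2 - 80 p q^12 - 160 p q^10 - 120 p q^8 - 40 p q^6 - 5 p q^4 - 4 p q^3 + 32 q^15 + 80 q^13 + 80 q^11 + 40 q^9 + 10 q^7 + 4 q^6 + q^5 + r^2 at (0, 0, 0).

The Hessian of f at 0 is [[2, 0, 0], [0, 0, 0], [0, 0, 2]] with rank 2, so corank 1. A Groebner basis of the Jacobian ideal J(f) in C{p,q,r} is {-p/2 + q^3, p^2, p*q, r}; counting standard monomials gives mu = 4. Corank 1: A-series; mu = 4 gives A_4.

Type A4, Milnor number mu = 4.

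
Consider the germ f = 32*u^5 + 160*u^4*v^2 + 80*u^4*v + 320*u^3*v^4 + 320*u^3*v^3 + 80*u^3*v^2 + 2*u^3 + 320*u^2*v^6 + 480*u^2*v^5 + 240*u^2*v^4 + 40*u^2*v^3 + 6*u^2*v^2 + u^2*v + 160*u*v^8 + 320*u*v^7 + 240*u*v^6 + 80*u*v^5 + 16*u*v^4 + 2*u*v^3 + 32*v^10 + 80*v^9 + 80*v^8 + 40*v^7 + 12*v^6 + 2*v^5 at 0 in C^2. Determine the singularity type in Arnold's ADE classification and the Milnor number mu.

Type D_6, Milnor number mu = 6.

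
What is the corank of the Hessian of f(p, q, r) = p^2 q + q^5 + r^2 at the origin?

2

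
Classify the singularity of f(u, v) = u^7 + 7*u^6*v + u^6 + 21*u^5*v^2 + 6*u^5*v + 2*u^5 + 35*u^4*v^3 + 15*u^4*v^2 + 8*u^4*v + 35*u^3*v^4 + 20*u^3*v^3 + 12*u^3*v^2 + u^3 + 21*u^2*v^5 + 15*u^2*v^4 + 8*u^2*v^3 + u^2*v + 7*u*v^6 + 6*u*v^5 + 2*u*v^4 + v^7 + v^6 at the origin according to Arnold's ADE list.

D_{7}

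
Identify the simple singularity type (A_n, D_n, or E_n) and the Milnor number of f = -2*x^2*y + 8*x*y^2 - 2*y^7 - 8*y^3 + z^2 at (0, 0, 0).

The Hessian of f at 0 has rank 1. Corank 2; j^3 = -2*y*(x - 2*y)^2 has shape L^2 M (L != M), so D-series; mu = 8 gives D_8.

Type D_{8}, Milnor number mu = 8.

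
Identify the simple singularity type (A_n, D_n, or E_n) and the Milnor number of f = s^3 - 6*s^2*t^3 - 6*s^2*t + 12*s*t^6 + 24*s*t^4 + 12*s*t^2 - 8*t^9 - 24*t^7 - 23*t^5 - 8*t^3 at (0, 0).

Type E_{8}, Milnor number mu = 8.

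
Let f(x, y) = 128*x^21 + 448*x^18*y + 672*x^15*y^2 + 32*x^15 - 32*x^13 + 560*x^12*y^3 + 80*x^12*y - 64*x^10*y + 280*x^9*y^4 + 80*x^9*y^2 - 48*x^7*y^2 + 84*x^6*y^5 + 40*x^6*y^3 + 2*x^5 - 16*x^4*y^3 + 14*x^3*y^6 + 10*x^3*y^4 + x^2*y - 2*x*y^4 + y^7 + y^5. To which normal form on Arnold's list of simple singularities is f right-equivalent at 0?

The Hessian of f at 0 is [[0, 0], [0, 0]] with rank 0, so corank 2. A Groebner basis of the Jacobian ideal J(f) in C{x,y} is {-x*y + y^4, x*y^2, x^2 + 5*x*y}; counting standard monomials gives mu = 6. Corank 2; j^3 = x^2*y has shape L^2 M (L != M), so D-series; mu = 6 gives D_6.

D_6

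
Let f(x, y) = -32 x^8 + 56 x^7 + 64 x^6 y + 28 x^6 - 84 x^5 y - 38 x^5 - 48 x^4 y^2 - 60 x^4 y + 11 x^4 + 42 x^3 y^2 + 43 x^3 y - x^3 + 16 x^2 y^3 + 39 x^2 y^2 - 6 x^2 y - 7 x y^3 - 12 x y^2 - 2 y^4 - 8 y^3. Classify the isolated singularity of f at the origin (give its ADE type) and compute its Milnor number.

The Hessian of f at 0 is [[0, 0], [0, 0]] with rank 0, so corank 2. A Groebner basis of the Jacobian ideal J(f) in C{x,y} is {-3*x^2/775 - 12*x*y/775 + y^4 + y^3/775 - 12*y^2/775, x^3 - 594*x^2/775 - 2376*x*y/775 + 6398*y^3/775 - 2376*y^2/775, x^2*y + 199*x^2/775 + 796*x*y/775 - 9499*y^3/2325 + 796*y^2/775, -2*x^2/31 + x*y^2 - 8*x*y/31 + 188*y^3/93 - 8*y^2/31}; counting standard monomials gives mu = 7. Corank 2; j^3 = -(x + 2*y)^3 is a perfect cube, so E-series; the 4-jet and mu = 7 give E_7.

Type E_{7}, Milnor number mu = 7.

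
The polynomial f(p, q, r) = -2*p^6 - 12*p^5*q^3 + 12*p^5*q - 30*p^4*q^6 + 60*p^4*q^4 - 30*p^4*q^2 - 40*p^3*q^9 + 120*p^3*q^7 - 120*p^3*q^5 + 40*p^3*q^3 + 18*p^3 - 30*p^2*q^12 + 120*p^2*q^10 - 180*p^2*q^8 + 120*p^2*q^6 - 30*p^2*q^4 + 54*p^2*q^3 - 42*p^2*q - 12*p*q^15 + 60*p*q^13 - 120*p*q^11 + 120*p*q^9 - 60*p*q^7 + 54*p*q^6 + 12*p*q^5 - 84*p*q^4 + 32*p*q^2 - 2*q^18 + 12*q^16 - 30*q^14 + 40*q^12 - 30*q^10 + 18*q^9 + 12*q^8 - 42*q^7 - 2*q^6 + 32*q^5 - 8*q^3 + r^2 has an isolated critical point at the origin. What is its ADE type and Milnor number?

The Hessian of f at 0 has rank 1. Corank 2; j^3 = 2*(p - q)*(3*p - 2*q)^2 has shape L^2 M (L != M), so D-series; mu = 7 gives D_7.

Type D7, Milnor number mu = 7.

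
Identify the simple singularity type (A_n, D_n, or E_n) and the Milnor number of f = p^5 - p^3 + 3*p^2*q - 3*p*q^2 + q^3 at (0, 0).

Type E8, Milnor number mu = 8.

The Hessian of f at 0 has rank 0. Corank 2; j^3 = -(p - q)^3 is a perfect cube, so E-series; the 5-jet and mu = 8 give E_8.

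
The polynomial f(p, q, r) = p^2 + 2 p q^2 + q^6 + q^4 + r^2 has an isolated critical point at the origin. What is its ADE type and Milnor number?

Type A5, Milnor number mu = 5.

The Hessian of f at 0 has rank 2. Corank 1: A-series; mu = 5 gives A_5.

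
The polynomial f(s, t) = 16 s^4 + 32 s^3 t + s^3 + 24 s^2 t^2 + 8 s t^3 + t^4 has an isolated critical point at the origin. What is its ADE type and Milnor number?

Type E6, Milnor number mu = 6.

The Hessian of f at 0 is [[0, 0], [0, 0]] with rank 0, so corank 2. A Groebner basis of the Jacobian ideal J(f) in C{s,t} is {t^4, s*t^2 + t^3/6, s^2}; counting standard monomials gives mu = 6. Corank 2; j^3 = s^3 is a perfect cube, so E-series; the 4-jet and mu = 6 give E_6.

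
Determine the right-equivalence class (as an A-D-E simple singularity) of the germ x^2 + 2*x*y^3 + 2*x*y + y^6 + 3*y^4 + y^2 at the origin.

A3

The Hessian of f at 0 has rank 1. Corank 1: A-series; mu = 3 gives A_3.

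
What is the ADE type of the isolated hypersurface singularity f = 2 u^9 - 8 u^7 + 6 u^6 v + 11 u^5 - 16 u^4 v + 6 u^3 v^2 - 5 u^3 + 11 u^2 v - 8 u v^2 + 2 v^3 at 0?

D4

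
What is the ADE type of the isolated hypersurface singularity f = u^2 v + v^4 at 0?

D5

The Hessian of f at 0 is [[0, 0], [0, 0]] with rank 0, so corank 2. A Groebner basis of the Jacobian ideal J(f) in C{u,v} is {u^3, u^2/4 + v^3, u*v}; counting standard monomials gives mu = 5. Corank 2; j^3 = u^2*v has shape L^2 M (L != M), so D-series; mu = 5 gives D_5.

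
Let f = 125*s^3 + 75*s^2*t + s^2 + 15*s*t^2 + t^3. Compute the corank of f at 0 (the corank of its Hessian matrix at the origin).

1

The Hessian at 0 is [[2, 0], [0, 0]] of rank 1; hence corank 1.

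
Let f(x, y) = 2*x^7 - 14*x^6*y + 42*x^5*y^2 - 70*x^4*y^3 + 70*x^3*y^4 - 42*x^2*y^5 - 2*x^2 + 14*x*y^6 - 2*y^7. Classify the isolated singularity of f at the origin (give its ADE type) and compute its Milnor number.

Type A_{6}, Milnor number mu = 6.

The Hessian of f at 0 has rank 1. Corank 1: A-series; mu = 6 gives A_6.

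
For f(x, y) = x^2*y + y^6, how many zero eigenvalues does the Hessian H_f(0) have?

2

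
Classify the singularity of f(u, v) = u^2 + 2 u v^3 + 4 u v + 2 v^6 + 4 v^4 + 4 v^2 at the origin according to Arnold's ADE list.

A_5

The Hessian of f at 0 is [[2, 4], [4, 8]] with rank 1, so corank 1. A Groebner basis of the Jacobian ideal J(f) in C{u,v} is {u*v^2 - 2*u - 4*v, u + v^3 + 2*v, u^2 + 4*u*v + 4*v^2}; counting standard monomials gives mu = 5. Corank 1: A-series; mu = 5 gives A_5.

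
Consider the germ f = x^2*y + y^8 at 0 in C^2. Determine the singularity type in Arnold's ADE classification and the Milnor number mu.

Type D9, Milnor number mu = 9.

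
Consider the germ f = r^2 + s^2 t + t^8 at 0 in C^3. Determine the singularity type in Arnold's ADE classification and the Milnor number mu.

The Hessian of f at 0 is [[0, 0, 0], [0, 0, 0], [0, 0, 2]] with rank 1, so corank 2. A Groebner basis of the Jacobian ideal J(f) in C{s,t,r} is {s^2/8 + t^7, s^3, s*t, r}; counting standard monomials gives mu = 9. Corank 2; j^3 = s^2*t has shape L^2 M (L != M), so D-series; mu = 9 gives D_9.

Type D_9, Milnor number mu = 9.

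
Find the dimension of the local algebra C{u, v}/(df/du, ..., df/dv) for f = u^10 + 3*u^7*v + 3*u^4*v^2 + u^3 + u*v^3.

7

The Hessian of f at 0 has rank 0. Corank 2; j^3 = u^3 is a perfect cube, so E-series; the 4-jet and mu = 7 give E_7.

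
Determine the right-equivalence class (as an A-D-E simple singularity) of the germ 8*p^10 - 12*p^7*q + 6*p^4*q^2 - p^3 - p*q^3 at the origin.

The Hessian of f at 0 has rank 0. Corank 2; j^3 = -p^3 is a perfect cube, so E-series; the 4-jet and mu = 7 give E_7.

E_{7}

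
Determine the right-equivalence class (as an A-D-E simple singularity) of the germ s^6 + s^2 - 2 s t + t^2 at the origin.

The Hessian of f at 0 has rank 1. Corank 1: A-series; mu = 5 gives A_5.

A_5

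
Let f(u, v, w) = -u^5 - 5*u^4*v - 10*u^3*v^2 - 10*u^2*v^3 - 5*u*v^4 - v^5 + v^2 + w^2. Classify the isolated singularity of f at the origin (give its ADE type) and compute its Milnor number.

Type A_4, Milnor number mu = 4.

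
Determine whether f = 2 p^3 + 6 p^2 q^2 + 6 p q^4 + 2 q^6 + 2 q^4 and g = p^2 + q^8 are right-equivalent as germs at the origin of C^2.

No.

The Hessian of f at 0 has rank 0. Corank 2; j^3 = 2*p^3 is a perfect cube, so E-series; the 4-jet and mu = 6 give E_6. The Hessian of g at 0 has rank 1. Corank 1: A-series; mu = 7 gives A_7. f is E_6 but g is A_7, hence not right-equivalent.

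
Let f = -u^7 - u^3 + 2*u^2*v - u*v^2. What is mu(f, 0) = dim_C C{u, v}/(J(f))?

The Hessian of f at 0 is [[0, 0], [0, 0]] with rank 0, so corank 2. A Groebner basis of the Jacobian ideal J(f) in C{u,v} is {-u*v/7 + v^6 + v^2/7, u*v^2 - v^3, u^2 - u*v}; counting standard monomials gives mu = 8. Corank 2; j^3 = -u*(u - v)^2 has shape L^2 M (L != M), so D-series; mu = 8 gives D_8.

8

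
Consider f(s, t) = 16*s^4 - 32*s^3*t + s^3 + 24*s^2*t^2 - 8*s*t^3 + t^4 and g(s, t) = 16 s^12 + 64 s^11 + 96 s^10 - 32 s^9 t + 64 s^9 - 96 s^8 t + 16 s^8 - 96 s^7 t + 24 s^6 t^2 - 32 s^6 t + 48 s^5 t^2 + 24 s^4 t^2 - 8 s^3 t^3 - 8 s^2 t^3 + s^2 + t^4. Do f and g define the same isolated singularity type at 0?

The Hessian of f at 0 has rank 0. Corank 2; j^3 = s^3 is a perfect cube, so E-series; the 4-jet and mu = 6 give E_6. The Hessian of g at 0 has rank 1. Corank 1: A-series; mu = 3 gives A_3. f is E_6 but g is A_3, hence not right-equivalent.

No.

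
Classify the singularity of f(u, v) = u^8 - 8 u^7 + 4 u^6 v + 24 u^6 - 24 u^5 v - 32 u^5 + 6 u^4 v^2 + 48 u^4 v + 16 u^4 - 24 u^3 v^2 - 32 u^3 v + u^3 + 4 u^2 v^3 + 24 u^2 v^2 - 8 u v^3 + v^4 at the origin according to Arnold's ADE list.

E6

The Hessian of f at 0 has rank 0. Corank 2; j^3 = u^3 is a perfect cube, so E-series; the 4-jet and mu = 6 give E_6.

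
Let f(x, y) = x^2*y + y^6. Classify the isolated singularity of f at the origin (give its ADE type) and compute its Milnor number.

Type D_7, Milnor number mu = 7.

The Hessian of f at 0 has rank 0. Corank 2; j^3 = x^2*y has shape L^2 M (L != M), so D-series; mu = 7 gives D_7.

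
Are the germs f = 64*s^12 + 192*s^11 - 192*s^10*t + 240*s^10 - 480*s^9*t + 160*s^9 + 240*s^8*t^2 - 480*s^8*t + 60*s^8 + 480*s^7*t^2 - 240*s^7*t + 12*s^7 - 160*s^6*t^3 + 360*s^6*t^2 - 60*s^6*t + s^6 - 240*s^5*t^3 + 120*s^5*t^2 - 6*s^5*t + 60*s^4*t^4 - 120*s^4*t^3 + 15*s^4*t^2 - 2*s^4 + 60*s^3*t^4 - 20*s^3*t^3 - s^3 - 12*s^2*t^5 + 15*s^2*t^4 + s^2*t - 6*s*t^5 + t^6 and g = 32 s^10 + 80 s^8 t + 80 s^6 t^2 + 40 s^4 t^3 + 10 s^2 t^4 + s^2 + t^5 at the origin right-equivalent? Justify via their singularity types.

No.

The Hessian of f at 0 has rank 0. Corank 2; j^3 = -s^2*(s - t) has shape L^2 M (L != M), so D-series; mu = 7 gives D_7. The Hessian of g at 0 has rank 1. Corank 1: A-series; mu = 4 gives A_4. f is D_7 but g is A_4, hence not right-equivalent.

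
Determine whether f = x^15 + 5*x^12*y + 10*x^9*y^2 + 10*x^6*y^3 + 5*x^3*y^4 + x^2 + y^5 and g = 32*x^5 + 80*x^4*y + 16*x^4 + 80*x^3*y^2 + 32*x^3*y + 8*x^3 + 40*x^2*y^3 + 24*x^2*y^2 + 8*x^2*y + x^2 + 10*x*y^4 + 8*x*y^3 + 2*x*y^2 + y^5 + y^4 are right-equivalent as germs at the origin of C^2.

Yes.

The Hessian of f at 0 has rank 1. Corank 1: A-series; mu = 4 gives A_4. The Hessian of g at 0 has rank 1. Corank 1: A-series; mu = 4 gives A_4. Both have type A_4, hence right-equivalent.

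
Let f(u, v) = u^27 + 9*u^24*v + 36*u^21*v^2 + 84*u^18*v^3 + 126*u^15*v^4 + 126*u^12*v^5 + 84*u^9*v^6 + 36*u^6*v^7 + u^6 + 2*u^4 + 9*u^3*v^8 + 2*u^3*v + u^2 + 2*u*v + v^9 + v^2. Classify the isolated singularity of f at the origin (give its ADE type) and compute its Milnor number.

Type A_8, Milnor number mu = 8.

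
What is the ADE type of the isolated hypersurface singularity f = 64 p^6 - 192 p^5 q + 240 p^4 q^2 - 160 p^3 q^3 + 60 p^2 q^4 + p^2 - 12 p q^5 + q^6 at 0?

A_5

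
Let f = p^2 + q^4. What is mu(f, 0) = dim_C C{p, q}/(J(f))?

3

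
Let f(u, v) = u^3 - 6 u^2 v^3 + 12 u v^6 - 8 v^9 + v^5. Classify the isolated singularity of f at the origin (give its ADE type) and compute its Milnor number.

Type E_{8}, Milnor number mu = 8.

The Hessian of f at 0 is [[0, 0], [0, 0]] with rank 0, so corank 2. A Groebner basis of the Jacobian ideal J(f) in C{u,v} is {-u^2/4 + u*v^3, v^4, u^3, u^2*v}; counting standard monomials gives mu = 8. Corank 2; j^3 = u^3 is a perfect cube, so E-series; the 5-jet and mu = 8 give E_8.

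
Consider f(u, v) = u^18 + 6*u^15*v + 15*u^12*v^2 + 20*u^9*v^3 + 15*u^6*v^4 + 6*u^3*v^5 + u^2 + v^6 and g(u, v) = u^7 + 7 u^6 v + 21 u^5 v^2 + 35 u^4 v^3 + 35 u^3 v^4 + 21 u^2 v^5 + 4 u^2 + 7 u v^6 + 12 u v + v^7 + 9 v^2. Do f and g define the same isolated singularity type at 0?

The Hessian of f at 0 is [[2, 0], [0, 0]] with rank 1, so corank 1. A Groebner basis of the Jacobian ideal J(f) in C{u,v} is {v^5, u}; counting standard monomials gives mu = 5. Corank 1: A-series; mu = 5 gives A_5. The Hessian of g at 0 is [[8, 12], [12, 18]] with rank 1, so corank 1. A Groebner basis of the Jacobian ideal J(g) in C{u,v} is {v^6, u + 3*v/2}; counting standard monomials gives mu = 6. Corank 1: A-series; mu = 6 gives A_6. f is A_5 but g is A_6, hence not right-equivalent.

No.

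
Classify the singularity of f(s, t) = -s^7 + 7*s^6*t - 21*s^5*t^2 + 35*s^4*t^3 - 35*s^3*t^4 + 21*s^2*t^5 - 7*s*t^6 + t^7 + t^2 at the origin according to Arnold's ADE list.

A_6

The Hessian of f at 0 has rank 1. Corank 1: A-series; mu = 6 gives A_6.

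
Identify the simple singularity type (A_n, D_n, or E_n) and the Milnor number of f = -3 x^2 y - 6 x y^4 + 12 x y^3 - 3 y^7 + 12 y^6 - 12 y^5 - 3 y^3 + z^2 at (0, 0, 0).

The Hessian of f at 0 has rank 1. Corank 2; j^3 = -3*y*(x^2 + y^2) splits into three distinct lines over C (the quadratic factor has nonzero discriminant), so D_4.

Type D_{4}, Milnor number mu = 4.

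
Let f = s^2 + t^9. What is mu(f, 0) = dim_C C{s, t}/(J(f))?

8

The Hessian of f at 0 has rank 1. Corank 1: A-series; mu = 8 gives A_8.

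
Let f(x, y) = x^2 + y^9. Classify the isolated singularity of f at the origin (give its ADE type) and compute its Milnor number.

Type A_{8}, Milnor number mu = 8.

The Hessian of f at 0 has rank 1. Corank 1: A-series; mu = 8 gives A_8.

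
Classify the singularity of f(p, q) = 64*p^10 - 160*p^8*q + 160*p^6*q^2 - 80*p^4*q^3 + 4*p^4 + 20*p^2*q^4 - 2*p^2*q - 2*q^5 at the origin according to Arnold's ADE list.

D_{6}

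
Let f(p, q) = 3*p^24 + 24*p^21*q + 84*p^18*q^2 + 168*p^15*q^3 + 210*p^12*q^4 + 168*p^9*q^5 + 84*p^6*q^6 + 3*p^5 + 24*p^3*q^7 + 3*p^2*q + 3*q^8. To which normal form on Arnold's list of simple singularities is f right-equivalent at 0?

The Hessian of f at 0 has rank 0. Corank 2; j^3 = 3*p^2*q has shape L^2 M (L != M), so D-series; mu = 9 gives D_9.

D_{9}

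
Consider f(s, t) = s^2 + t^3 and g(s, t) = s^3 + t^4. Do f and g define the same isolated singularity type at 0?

No.

The Hessian of f at 0 is [[2, 0], [0, 0]] with rank 1, so corank 1. A Groebner basis of the Jacobian ideal J(f) in C{s,t} is {t^2, s}; counting standard monomials gives mu = 2. Corank 1: A-series; mu = 2 gives A_2. The Hessian of g at 0 is [[0, 0], [0, 0]] with rank 0, so corank 2. A Groebner basis of the Jacobian ideal J(g) in C{s,t} is {t^3, s^2}; counting standard monomials gives mu = 6. Corank 2; j^3 = s^3 is a perfect cube, so E-series; the 4-jet and mu = 6 give E_6. f is A_2 but g is E_6, hence not right-equivalent.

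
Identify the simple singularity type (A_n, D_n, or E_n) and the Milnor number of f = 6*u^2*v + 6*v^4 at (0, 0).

The Hessian of f at 0 has rank 0. Corank 2; j^3 = 6*u^2*v has shape L^2 M (L != M), so D-series; mu = 5 gives D_5.

Type D_{5}, Milnor number mu = 5.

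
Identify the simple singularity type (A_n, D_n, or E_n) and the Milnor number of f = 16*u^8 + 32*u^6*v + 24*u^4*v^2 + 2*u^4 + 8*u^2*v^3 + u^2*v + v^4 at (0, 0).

The Hessian of f at 0 is [[0, 0], [0, 0]] with rank 0, so corank 2. A Groebner basis of the Jacobian ideal J(f) in C{u,v} is {u^3, u^2/4 + v^3, u*v}; counting standard monomials gives mu = 5. Corank 2; j^3 = u^2*v has shape L^2 M (L != M), so D-series; mu = 5 gives D_5.

Type D_5, Milnor number mu = 5.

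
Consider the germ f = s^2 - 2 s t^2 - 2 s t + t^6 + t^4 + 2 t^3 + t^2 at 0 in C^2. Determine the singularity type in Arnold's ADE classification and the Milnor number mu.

The Hessian of f at 0 is [[2, -2], [-2, 2]] with rank 1, so corank 1. A Groebner basis of the Jacobian ideal J(f) in C{s,t} is {s^3 - 3*s^2 + 5*s*t - 2*s + 2*t, s^2*t - 2*s^2 + 3*s*t - s + t, -s + t^2 + t}; counting standard monomials gives mu = 5. Corank 1: A-series; mu = 5 gives A_5.

Type A_5, Milnor number mu = 5.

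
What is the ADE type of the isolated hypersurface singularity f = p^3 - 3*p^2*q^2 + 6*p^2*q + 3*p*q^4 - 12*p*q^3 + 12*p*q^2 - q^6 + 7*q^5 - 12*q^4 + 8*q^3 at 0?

E_{8}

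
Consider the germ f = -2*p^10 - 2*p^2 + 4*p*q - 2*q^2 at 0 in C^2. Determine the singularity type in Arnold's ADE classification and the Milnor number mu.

The Hessian of f at 0 is [[-4, 4], [4, -4]] with rank 1, so corank 1. A Groebner basis of the Jacobian ideal J(f) in C{p,q} is {q^9, p - q}; counting standard monomials gives mu = 9. Corank 1: A-series; mu = 9 gives A_9.

Type A_9, Milnor number mu = 9.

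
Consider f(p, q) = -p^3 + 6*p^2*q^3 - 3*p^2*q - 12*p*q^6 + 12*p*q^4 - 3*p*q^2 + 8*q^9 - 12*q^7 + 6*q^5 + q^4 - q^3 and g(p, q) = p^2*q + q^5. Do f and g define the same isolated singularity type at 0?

The Hessian of f at 0 is [[0, 0], [0, 0]] with rank 0, so corank 2. A Groebner basis of the Jacobian ideal J(f) in C{p,q} is {q^3, p^2 + 2*p*q + q^2}; counting standard monomials gives mu = 6. Corank 2; j^3 = -(p + q)^3 is a perfect cube, so E-series; the 4-jet and mu = 6 give E_6. The Hessian of g at 0 is [[0, 0], [0, 0]] with rank 0, so corank 2. A Groebner basis of the Jacobian ideal J(g) in C{p,q} is {p^2/5 + q^4, p^3, p*q}; counting standard monomials gives mu = 6. Corank 2; j^3 = p^2*q has shape L^2 M (L != M), so D-series; mu = 6 gives D_6. f is E_6 but g is D_6, hence not right-equivalent.

No.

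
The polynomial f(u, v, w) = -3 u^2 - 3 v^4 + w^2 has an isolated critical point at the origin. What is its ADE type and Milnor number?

Type A_{3}, Milnor number mu = 3.

The Hessian of f at 0 has rank 2. Corank 1: A-series; mu = 3 gives A_3.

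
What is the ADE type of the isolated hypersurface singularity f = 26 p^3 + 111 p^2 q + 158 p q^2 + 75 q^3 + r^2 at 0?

D4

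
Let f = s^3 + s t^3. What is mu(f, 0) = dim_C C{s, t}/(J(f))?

7

The Hessian of f at 0 is [[0, 0], [0, 0]] with rank 0, so corank 2. A Groebner basis of the Jacobian ideal J(f) in C{s,t} is {s^3, s*t^2, 3*s^2 + t^3}; counting standard monomials gives mu = 7. Corank 2; j^3 = s^3 is a perfect cube, so E-series; the 4-jet and mu = 7 give E_7.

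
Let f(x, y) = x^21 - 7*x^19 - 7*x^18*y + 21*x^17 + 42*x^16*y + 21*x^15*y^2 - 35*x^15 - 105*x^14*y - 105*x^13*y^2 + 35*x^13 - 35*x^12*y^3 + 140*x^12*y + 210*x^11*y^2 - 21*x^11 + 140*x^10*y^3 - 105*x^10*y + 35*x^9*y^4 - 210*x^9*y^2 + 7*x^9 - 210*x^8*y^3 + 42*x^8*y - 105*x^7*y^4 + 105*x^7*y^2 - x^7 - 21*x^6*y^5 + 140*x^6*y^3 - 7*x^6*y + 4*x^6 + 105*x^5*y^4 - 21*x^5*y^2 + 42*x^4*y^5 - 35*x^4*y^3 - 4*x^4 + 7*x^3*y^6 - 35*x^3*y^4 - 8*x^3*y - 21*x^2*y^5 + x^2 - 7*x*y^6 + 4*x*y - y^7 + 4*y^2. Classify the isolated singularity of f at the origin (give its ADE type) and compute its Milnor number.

The Hessian of f at 0 is [[2, 4], [4, 8]] with rank 1, so corank 1. A Groebner basis of the Jacobian ideal J(f) in C{x,y} is {x*y/16 + y^4 + y^2/8, x*y^2 - x/24 + 4*y^3/3 - y/12, x^2 + 4*x*y + 4*y^2}; counting standard monomials gives mu = 6. Corank 1: A-series; mu = 6 gives A_6.

Type A_6, Milnor number mu = 6.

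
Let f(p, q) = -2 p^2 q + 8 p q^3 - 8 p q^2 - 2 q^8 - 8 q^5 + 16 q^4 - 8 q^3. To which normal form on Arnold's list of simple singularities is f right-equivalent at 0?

The Hessian of f at 0 is [[0, 0], [0, 0]] with rank 0, so corank 2. A Groebner basis of the Jacobian ideal J(f) in C{p,q} is {p^4 - 12*p^3 - 56*p^2*q - 8*p^2 - 72*p*q^2 - 40*p*q - 48*q^2, p^3*q + 3*p^3 + 12*p^2*q + p^2 + 14*p*q^2 + 6*p*q + 8*q^2, -p^3/2 + p^2*q^2 - p^2*q, -p*q/2 + q^3 - q^2}; counting standard monomials gives mu = 9. Corank 2; j^3 = -2*q*(p + 2*q)^2 has shape L^2 M (L != M), so D-series; mu = 9 gives D_9.

D9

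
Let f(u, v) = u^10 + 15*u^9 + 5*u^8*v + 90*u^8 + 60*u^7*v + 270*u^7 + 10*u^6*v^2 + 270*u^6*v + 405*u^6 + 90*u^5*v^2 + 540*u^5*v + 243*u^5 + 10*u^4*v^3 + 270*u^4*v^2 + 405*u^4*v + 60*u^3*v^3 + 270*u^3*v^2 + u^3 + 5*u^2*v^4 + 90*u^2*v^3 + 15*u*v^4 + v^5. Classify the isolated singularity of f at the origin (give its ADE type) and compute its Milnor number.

Type E8, Milnor number mu = 8.

The Hessian of f at 0 is [[0, 0], [0, 0]] with rank 0, so corank 2. A Groebner basis of the Jacobian ideal J(f) in C{u,v} is {v^5, u*v^3 + v^4/12, u^2}; counting standard monomials gives mu = 8. Corank 2; j^3 = u^3 is a perfect cube, so E-series; the 5-jet and mu = 8 give E_8.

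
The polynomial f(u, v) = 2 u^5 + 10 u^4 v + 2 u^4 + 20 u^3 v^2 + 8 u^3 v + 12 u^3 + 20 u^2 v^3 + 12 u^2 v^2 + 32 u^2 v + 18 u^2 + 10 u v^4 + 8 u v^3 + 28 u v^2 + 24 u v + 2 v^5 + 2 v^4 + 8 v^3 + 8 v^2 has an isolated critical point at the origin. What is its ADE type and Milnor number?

Type A_{4}, Milnor number mu = 4.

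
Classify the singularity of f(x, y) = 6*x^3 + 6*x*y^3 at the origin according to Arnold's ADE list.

E_7

The Hessian of f at 0 has rank 0. Corank 2; j^3 = 6*x^3 is a perfect cube, so E-series; the 4-jet and mu = 7 give E_7.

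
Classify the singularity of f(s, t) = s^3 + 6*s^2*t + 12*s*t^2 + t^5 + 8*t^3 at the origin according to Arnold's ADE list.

The Hessian of f at 0 is [[0, 0], [0, 0]] with rank 0, so corank 2. A Groebner basis of the Jacobian ideal J(f) in C{s,t} is {t^4, s^2 + 4*s*t + 4*t^2}; counting standard monomials gives mu = 8. Corank 2; j^3 = (s + 2*t)^3 is a perfect cube, so E-series; the 5-jet and mu = 8 give E_8.

E_8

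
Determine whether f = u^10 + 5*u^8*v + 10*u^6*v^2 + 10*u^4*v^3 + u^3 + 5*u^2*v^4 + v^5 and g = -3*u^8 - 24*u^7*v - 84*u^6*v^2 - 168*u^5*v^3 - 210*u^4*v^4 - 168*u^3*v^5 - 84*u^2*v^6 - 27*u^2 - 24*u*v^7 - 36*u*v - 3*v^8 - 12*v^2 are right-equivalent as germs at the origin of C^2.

No.

The Hessian of f at 0 has rank 0. Corank 2; j^3 = u^3 is a perfect cube, so E-series; the 5-jet and mu = 8 give E_8. The Hessian of g at 0 has rank 1. Corank 1: A-series; mu = 7 gives A_7. f is E_8 but g is A_7, hence not right-equivalent.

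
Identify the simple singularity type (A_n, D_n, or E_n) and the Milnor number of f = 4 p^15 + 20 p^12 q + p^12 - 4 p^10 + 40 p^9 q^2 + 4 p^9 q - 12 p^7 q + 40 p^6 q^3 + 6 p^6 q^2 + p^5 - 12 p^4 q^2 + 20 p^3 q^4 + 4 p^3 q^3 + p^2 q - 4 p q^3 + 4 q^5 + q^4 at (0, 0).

The Hessian of f at 0 has rank 0. Corank 2; j^3 = p^2*q has shape L^2 M (L != M), so D-series; mu = 5 gives D_5.

Type D_5, Milnor number mu = 5.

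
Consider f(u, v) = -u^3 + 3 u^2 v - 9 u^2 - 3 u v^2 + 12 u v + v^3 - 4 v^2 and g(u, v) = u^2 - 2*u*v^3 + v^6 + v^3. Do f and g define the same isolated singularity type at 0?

Yes.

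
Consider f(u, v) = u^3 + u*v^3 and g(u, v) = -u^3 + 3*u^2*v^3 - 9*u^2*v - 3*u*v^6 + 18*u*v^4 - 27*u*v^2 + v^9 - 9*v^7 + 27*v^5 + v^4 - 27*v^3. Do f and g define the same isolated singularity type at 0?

The Hessian of f at 0 is [[0, 0], [0, 0]] with rank 0, so corank 2. A Groebner basis of the Jacobian ideal J(f) in C{u,v} is {u^3, u*v^2, 3*u^2 + v^3}; counting standard monomials gives mu = 7. Corank 2; j^3 = u^3 is a perfect cube, so E-series; the 4-jet and mu = 7 give E_7. The Hessian of g at 0 is [[0, 0], [0, 0]] with rank 0, so corank 2. A Groebner basis of the Jacobian ideal J(g) in C{u,v} is {v^3, u^2 + 6*u*v + 9*v^2}; counting standard monomials gives mu = 6. Corank 2; j^3 = -(u + 3*v)^3 is a perfect cube, so E-series; the 4-jet and mu = 6 give E_6. f is E_7 but g is E_6, hence not right-equivalent.

No.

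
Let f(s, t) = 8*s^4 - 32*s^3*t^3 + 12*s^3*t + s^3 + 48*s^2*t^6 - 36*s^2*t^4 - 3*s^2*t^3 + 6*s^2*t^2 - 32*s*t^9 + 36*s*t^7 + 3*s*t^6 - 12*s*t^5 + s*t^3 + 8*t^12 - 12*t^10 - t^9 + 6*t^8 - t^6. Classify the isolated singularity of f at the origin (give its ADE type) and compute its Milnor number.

Type E7, Milnor number mu = 7.

The Hessian of f at 0 is [[0, 0], [0, 0]] with rank 0, so corank 2. A Groebner basis of the Jacobian ideal J(f) in C{s,t} is {3*s^2/4 + t^4 + t^3/4, s^3, s^2*t - s^2/4 - t^3/12, s^2 + s*t^2 + t^3/3}; counting standard monomials gives mu = 7. Corank 2; j^3 = s^3 is a perfect cube, so E-series; the 4-jet and mu = 7 give E_7.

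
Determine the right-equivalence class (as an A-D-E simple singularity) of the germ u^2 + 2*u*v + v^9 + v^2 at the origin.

The Hessian of f at 0 has rank 1. Corank 1: A-series; mu = 8 gives A_8.

A8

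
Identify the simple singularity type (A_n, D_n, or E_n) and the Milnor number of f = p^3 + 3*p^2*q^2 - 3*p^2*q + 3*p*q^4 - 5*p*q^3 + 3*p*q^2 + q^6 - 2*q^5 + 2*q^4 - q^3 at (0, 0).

The Hessian of f at 0 is [[0, 0], [0, 0]] with rank 0, so corank 2. A Groebner basis of the Jacobian ideal J(f) in C{p,q} is {-p^2 + 2*p*q + q^4 - q^3/3 - q^2, p^3 + 4*p^2 - 8*p*q + q^3/3 + 4*q^2, p^2*q + 7*p^2/3 - 14*p*q/3 - 2*q^3/9 + 7*q^2/3, p^2 + p*q^2 - 2*p*q - 2*q^3/3 + q^2}; counting standard monomials gives mu = 7. Corank 2; j^3 = (p - q)^3 is a perfect cube, so E-series; the 4-jet and mu = 7 give E_7.

Type E_7, Milnor number mu = 7.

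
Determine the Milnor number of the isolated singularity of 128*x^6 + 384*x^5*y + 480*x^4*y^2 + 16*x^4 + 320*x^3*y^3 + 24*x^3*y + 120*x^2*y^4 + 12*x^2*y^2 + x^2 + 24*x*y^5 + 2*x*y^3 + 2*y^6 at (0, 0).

5

The Hessian of f at 0 has rank 1. Corank 1: A-series; mu = 5 gives A_5.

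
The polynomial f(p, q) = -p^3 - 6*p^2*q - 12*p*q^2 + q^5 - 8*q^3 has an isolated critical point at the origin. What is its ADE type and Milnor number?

Type E8, Milnor number mu = 8.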